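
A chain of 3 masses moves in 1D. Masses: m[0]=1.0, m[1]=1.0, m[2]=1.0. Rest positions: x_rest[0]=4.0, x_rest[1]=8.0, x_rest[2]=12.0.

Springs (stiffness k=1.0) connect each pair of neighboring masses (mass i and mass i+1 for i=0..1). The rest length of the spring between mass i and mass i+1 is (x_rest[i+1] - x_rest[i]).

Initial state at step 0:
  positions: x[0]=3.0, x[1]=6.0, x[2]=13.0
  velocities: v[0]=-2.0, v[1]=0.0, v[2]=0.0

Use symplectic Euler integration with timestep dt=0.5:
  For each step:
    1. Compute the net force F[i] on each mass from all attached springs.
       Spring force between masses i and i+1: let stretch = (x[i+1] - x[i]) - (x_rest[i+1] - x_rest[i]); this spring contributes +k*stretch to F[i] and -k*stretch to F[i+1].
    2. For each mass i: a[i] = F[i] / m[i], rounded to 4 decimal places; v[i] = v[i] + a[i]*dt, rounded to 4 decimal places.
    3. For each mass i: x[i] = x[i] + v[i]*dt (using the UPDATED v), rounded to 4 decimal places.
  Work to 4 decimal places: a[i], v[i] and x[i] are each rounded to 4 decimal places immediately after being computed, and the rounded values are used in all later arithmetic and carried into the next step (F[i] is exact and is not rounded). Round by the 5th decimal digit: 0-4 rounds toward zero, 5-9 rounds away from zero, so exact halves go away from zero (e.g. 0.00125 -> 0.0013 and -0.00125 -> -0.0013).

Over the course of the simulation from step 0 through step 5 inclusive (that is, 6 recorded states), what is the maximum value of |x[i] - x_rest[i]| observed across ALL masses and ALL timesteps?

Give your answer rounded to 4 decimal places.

Step 0: x=[3.0000 6.0000 13.0000] v=[-2.0000 0.0000 0.0000]
Step 1: x=[1.7500 7.0000 12.2500] v=[-2.5000 2.0000 -1.5000]
Step 2: x=[0.8125 8.0000 11.1875] v=[-1.8750 2.0000 -2.1250]
Step 3: x=[0.6719 8.0000 10.3281] v=[-0.2813 0.0000 -1.7188]
Step 4: x=[1.3633 6.7500 9.8867] v=[1.3828 -2.5000 -0.8829]
Step 5: x=[2.4014 4.9375 9.6611] v=[2.0762 -3.6250 -0.4513]
Max displacement = 3.3281

Answer: 3.3281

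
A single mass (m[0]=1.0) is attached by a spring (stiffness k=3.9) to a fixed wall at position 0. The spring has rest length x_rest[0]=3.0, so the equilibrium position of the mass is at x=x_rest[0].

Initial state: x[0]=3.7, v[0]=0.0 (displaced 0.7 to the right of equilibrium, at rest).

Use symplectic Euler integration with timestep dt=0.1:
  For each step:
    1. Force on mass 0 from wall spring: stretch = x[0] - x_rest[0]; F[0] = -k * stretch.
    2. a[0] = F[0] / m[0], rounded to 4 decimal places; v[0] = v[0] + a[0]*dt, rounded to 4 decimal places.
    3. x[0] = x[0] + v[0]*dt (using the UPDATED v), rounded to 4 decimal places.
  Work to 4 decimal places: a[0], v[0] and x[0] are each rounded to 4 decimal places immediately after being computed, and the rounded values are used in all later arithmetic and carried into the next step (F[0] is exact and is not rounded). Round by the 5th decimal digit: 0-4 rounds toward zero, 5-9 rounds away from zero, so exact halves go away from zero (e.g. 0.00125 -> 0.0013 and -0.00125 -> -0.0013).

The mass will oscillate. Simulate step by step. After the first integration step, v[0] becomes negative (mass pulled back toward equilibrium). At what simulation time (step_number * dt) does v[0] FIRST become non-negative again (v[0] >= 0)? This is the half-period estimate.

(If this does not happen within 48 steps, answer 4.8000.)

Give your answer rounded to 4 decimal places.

Answer: 1.6000

Derivation:
Step 0: x=[3.7000] v=[0.0000]
Step 1: x=[3.6727] v=[-0.2730]
Step 2: x=[3.6192] v=[-0.5354]
Step 3: x=[3.5415] v=[-0.7769]
Step 4: x=[3.4427] v=[-0.9881]
Step 5: x=[3.3266] v=[-1.1608]
Step 6: x=[3.1978] v=[-1.2882]
Step 7: x=[3.0613] v=[-1.3653]
Step 8: x=[2.9224] v=[-1.3892]
Step 9: x=[2.7865] v=[-1.3589]
Step 10: x=[2.6589] v=[-1.2756]
Step 11: x=[2.5446] v=[-1.1426]
Step 12: x=[2.4481] v=[-0.9650]
Step 13: x=[2.3731] v=[-0.7498]
Step 14: x=[2.3226] v=[-0.5053]
Step 15: x=[2.2985] v=[-0.2411]
Step 16: x=[2.3018] v=[0.0325]
First v>=0 after going negative at step 16, time=1.6000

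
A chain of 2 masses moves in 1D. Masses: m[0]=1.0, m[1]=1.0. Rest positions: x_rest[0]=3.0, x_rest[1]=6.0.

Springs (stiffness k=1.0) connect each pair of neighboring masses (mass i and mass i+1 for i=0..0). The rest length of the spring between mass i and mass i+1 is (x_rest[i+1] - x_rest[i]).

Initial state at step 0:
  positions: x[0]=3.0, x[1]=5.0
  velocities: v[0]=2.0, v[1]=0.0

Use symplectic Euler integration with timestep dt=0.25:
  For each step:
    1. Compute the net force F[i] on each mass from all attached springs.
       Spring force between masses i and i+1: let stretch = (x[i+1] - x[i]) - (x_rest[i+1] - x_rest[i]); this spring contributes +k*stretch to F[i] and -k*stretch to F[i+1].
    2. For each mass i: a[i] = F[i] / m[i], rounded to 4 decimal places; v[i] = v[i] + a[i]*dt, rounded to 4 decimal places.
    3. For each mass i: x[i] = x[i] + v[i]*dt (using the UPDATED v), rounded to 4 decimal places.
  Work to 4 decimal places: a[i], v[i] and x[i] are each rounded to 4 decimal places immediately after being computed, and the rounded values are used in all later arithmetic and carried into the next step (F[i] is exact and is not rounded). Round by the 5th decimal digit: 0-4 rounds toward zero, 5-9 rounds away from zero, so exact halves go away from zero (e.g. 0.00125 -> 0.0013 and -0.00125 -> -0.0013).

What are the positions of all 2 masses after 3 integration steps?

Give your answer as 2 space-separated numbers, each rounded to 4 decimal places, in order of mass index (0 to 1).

Step 0: x=[3.0000 5.0000] v=[2.0000 0.0000]
Step 1: x=[3.4375 5.0625] v=[1.7500 0.2500]
Step 2: x=[3.7891 5.2110] v=[1.4063 0.5938]
Step 3: x=[4.0421 5.4581] v=[1.0118 0.9883]

Answer: 4.0421 5.4581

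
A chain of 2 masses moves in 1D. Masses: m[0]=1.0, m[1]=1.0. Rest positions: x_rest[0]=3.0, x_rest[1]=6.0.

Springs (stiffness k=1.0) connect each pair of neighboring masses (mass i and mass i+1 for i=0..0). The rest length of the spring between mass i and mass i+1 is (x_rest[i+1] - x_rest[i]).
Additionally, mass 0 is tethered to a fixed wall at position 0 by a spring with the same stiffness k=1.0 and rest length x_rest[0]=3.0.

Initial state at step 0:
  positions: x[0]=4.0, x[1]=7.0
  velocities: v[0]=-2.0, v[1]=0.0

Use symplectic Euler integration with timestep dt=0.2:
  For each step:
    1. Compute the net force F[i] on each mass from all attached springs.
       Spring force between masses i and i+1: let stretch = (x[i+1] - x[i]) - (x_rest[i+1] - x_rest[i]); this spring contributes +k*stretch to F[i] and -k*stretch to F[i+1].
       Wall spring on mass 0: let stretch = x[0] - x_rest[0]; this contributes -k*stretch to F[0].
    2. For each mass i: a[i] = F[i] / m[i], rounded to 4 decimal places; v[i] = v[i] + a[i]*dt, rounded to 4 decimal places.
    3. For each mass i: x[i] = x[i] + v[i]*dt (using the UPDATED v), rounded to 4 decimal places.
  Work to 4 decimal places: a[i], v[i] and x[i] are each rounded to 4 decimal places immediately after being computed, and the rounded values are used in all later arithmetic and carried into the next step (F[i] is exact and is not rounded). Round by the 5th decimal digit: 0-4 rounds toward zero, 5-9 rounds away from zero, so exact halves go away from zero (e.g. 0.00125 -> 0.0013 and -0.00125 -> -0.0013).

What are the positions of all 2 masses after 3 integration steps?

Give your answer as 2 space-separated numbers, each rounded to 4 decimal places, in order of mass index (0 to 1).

Step 0: x=[4.0000 7.0000] v=[-2.0000 0.0000]
Step 1: x=[3.5600 7.0000] v=[-2.2000 0.0000]
Step 2: x=[3.1152 6.9824] v=[-2.2240 -0.0880]
Step 3: x=[2.7005 6.9301] v=[-2.0736 -0.2614]

Answer: 2.7005 6.9301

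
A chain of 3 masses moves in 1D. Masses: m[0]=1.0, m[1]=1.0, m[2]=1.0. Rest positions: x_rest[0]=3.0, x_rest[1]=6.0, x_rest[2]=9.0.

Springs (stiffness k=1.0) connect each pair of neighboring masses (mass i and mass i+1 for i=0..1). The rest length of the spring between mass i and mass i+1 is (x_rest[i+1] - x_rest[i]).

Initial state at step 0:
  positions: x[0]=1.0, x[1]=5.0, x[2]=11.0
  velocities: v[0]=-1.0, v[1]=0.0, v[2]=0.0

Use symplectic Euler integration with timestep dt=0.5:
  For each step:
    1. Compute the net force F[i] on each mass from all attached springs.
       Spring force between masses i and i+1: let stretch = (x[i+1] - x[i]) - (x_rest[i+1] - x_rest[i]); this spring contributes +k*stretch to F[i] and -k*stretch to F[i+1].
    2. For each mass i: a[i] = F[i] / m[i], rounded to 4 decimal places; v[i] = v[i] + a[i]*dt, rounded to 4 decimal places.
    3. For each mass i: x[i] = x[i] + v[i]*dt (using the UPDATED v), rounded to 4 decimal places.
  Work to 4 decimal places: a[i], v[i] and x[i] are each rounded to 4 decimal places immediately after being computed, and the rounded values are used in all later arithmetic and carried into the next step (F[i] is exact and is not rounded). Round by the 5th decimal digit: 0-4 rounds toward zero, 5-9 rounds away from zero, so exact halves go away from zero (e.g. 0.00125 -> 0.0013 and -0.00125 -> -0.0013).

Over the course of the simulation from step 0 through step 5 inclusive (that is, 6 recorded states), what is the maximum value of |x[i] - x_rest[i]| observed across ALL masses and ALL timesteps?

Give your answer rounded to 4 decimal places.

Answer: 2.6182

Derivation:
Step 0: x=[1.0000 5.0000 11.0000] v=[-1.0000 0.0000 0.0000]
Step 1: x=[0.7500 5.5000 10.2500] v=[-0.5000 1.0000 -1.5000]
Step 2: x=[0.9375 6.0000 9.0625] v=[0.3750 1.0000 -2.3750]
Step 3: x=[1.6407 6.0000 7.8594] v=[1.4063 0.0000 -2.4063]
Step 4: x=[2.6837 5.3750 6.9414] v=[2.0860 -1.2500 -1.8360]
Step 5: x=[3.6496 4.4688 6.3818] v=[1.9317 -1.8125 -1.1192]
Max displacement = 2.6182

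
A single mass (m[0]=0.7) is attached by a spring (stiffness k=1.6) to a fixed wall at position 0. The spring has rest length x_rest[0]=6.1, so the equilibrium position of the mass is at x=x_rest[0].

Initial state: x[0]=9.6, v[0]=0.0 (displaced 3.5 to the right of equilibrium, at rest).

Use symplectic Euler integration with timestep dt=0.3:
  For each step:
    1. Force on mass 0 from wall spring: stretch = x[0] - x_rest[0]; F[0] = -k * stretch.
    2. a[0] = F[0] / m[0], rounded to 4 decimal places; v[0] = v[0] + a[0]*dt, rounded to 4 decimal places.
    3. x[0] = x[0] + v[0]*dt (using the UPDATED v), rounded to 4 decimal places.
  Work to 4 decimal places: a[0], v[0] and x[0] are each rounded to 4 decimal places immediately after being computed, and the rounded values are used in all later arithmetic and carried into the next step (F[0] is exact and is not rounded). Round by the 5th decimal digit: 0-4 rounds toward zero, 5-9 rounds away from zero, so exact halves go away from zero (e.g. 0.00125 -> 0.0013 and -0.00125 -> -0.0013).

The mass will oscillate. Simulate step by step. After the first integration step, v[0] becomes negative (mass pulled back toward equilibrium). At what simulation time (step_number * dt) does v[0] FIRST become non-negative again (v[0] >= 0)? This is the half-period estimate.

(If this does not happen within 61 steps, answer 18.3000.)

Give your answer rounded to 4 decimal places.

Answer: 2.1000

Derivation:
Step 0: x=[9.6000] v=[0.0000]
Step 1: x=[8.8800] v=[-2.4000]
Step 2: x=[7.5881] v=[-4.3063]
Step 3: x=[5.9901] v=[-5.3267]
Step 4: x=[4.4147] v=[-5.2513]
Step 5: x=[3.1860] v=[-4.0957]
Step 6: x=[2.5568] v=[-2.0975]
Step 7: x=[2.6564] v=[0.3321]
First v>=0 after going negative at step 7, time=2.1000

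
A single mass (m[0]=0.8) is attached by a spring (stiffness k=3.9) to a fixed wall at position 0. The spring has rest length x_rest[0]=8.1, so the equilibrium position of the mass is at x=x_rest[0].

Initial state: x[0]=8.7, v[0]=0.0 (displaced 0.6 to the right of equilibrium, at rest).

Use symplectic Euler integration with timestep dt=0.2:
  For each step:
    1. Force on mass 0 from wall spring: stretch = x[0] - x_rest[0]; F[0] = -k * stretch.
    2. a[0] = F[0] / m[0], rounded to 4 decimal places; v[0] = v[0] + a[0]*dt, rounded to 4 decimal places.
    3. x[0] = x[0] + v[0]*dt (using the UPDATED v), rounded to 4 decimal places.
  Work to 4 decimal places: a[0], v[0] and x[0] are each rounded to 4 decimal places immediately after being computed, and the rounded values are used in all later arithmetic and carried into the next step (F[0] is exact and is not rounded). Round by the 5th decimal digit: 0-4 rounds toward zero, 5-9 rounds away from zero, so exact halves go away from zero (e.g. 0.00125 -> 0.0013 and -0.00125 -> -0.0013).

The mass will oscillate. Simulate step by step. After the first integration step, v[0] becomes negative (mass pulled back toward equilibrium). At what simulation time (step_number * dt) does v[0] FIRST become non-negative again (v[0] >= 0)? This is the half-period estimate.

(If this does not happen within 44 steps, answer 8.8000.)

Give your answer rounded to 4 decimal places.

Step 0: x=[8.7000] v=[0.0000]
Step 1: x=[8.5830] v=[-0.5850]
Step 2: x=[8.3718] v=[-1.0559]
Step 3: x=[8.1076] v=[-1.3209]
Step 4: x=[7.8419] v=[-1.3283]
Step 5: x=[7.6266] v=[-1.0767]
Step 6: x=[7.5036] v=[-0.6151]
Step 7: x=[7.4969] v=[-0.0336]
Step 8: x=[7.6078] v=[0.5544]
First v>=0 after going negative at step 8, time=1.6000

Answer: 1.6000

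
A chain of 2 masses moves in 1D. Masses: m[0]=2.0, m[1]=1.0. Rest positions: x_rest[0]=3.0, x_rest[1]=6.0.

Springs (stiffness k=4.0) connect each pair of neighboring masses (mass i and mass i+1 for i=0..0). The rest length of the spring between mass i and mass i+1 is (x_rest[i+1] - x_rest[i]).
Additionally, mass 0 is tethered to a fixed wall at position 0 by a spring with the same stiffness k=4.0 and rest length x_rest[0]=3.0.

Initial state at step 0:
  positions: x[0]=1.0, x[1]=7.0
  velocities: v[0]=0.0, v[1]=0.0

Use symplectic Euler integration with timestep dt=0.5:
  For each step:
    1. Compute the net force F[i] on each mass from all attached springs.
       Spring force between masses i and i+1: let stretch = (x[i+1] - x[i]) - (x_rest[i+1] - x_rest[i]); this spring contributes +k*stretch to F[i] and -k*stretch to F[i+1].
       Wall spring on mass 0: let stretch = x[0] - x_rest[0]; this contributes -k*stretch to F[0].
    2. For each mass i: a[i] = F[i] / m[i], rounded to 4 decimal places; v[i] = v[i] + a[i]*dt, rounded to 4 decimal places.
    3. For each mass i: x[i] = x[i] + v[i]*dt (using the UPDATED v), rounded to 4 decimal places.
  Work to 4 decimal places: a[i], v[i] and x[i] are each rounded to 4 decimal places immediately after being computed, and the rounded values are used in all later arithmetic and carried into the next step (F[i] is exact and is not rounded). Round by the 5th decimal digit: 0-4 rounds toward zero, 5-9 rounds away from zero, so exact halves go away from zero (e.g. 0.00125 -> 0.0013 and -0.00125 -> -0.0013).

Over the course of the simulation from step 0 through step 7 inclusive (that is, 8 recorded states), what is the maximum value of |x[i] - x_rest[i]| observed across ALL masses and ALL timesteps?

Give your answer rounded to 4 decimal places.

Answer: 3.2500

Derivation:
Step 0: x=[1.0000 7.0000] v=[0.0000 0.0000]
Step 1: x=[3.5000 4.0000] v=[5.0000 -6.0000]
Step 2: x=[4.5000 3.5000] v=[2.0000 -1.0000]
Step 3: x=[2.7500 7.0000] v=[-3.5000 7.0000]
Step 4: x=[1.7500 9.2500] v=[-2.0000 4.5000]
Step 5: x=[3.6250 7.0000] v=[3.7500 -4.5000]
Step 6: x=[5.3750 4.3750] v=[3.5000 -5.2500]
Step 7: x=[3.9375 5.7500] v=[-2.8750 2.7500]
Max displacement = 3.2500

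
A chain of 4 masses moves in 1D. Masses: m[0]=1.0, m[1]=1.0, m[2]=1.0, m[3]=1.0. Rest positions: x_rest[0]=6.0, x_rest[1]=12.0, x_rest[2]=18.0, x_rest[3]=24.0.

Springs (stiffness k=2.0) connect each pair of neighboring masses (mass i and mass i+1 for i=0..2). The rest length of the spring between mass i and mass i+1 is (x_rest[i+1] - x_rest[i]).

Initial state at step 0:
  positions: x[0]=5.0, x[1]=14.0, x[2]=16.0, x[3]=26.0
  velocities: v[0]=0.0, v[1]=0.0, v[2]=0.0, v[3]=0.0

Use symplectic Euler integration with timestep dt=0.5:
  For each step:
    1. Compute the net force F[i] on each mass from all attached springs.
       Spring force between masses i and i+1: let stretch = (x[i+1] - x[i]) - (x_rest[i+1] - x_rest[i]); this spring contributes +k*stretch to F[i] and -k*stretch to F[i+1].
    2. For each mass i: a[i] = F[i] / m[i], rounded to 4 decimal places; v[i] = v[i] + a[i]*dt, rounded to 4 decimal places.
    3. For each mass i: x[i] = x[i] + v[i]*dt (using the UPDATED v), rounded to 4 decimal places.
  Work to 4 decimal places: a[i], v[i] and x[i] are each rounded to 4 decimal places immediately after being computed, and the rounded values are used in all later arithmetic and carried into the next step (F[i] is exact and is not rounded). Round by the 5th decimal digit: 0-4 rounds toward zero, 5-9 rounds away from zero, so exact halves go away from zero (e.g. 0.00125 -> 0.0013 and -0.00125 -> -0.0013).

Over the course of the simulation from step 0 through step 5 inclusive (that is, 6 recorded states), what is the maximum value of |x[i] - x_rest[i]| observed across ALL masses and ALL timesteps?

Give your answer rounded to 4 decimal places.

Answer: 3.3750

Derivation:
Step 0: x=[5.0000 14.0000 16.0000 26.0000] v=[0.0000 0.0000 0.0000 0.0000]
Step 1: x=[6.5000 10.5000 20.0000 24.0000] v=[3.0000 -7.0000 8.0000 -4.0000]
Step 2: x=[7.0000 9.7500 21.2500 23.0000] v=[1.0000 -1.5000 2.5000 -2.0000]
Step 3: x=[5.8750 13.3750 17.6250 24.1250] v=[-2.2500 7.2500 -7.2500 2.2500]
Step 4: x=[5.5000 15.3750 15.1250 25.0000] v=[-0.7500 4.0000 -5.0000 1.7500]
Step 5: x=[7.0625 12.3125 17.6875 23.9375] v=[3.1250 -6.1250 5.1250 -2.1250]
Max displacement = 3.3750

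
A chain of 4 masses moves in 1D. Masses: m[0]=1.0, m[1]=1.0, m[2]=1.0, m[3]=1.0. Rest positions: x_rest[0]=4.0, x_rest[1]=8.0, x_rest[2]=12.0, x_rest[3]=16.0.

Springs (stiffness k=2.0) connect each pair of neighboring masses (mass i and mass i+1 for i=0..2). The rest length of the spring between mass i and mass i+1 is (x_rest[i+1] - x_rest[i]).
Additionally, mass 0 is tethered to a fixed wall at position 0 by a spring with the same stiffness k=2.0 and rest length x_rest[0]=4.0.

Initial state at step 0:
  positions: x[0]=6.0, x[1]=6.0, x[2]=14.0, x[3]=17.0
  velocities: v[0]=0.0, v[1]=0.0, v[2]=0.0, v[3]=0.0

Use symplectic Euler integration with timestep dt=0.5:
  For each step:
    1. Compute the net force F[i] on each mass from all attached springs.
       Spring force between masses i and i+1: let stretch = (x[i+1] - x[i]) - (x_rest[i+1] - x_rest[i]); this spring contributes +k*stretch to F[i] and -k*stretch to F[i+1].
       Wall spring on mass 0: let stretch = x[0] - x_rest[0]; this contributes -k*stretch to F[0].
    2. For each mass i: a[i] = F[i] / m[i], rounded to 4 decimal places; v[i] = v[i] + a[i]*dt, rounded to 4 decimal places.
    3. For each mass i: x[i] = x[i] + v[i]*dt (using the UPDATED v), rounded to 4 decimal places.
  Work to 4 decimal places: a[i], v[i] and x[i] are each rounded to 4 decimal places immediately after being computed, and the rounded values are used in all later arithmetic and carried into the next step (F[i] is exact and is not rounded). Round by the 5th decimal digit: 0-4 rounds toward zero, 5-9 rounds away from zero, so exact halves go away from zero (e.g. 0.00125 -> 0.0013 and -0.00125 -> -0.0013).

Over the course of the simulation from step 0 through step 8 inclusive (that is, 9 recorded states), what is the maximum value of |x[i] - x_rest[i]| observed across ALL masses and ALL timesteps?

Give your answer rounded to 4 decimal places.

Answer: 3.2500

Derivation:
Step 0: x=[6.0000 6.0000 14.0000 17.0000] v=[0.0000 0.0000 0.0000 0.0000]
Step 1: x=[3.0000 10.0000 11.5000 17.5000] v=[-6.0000 8.0000 -5.0000 1.0000]
Step 2: x=[2.0000 11.2500 11.2500 17.0000] v=[-2.0000 2.5000 -0.5000 -1.0000]
Step 3: x=[4.6250 7.8750 13.8750 15.6250] v=[5.2500 -6.7500 5.2500 -2.7500]
Step 4: x=[6.5625 5.8750 14.3750 15.3750] v=[3.8750 -4.0000 1.0000 -0.5000]
Step 5: x=[4.8750 8.4688 11.1250 16.6250] v=[-3.3750 5.1875 -6.5000 2.5000]
Step 6: x=[2.5469 10.5938 9.2969 17.1250] v=[-4.6562 4.2499 -3.6562 1.0000]
Step 7: x=[2.9688 8.0469 12.0313 15.7110] v=[0.8438 -5.0939 5.4688 -2.8281]
Step 8: x=[4.4454 4.9531 14.6134 14.4571] v=[2.9531 -6.1876 5.1641 -2.5078]
Max displacement = 3.2500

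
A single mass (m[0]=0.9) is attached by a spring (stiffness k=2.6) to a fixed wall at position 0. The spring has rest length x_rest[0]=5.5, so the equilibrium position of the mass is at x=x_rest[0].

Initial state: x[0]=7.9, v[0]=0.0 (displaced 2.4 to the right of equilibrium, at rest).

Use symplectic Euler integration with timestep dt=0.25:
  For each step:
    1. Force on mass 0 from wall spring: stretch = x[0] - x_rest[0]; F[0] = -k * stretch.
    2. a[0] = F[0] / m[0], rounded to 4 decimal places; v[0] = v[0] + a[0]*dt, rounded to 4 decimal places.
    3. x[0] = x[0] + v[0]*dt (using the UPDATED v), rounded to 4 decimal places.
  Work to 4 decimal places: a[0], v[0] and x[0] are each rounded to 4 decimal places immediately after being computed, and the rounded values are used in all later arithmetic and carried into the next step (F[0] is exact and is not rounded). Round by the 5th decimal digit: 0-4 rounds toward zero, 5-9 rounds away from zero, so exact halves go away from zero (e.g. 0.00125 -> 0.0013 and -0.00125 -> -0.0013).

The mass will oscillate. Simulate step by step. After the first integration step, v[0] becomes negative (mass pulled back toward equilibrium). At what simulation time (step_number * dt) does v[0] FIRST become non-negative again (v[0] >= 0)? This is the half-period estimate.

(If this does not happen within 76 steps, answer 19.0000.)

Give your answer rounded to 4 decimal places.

Answer: 2.0000

Derivation:
Step 0: x=[7.9000] v=[0.0000]
Step 1: x=[7.4667] v=[-1.7333]
Step 2: x=[6.6783] v=[-3.1537]
Step 3: x=[5.6771] v=[-4.0047]
Step 4: x=[4.6440] v=[-4.1326]
Step 5: x=[3.7654] v=[-3.5144]
Step 6: x=[3.2000] v=[-2.2616]
Step 7: x=[3.0499] v=[-0.6005]
Step 8: x=[3.3422] v=[1.1690]
First v>=0 after going negative at step 8, time=2.0000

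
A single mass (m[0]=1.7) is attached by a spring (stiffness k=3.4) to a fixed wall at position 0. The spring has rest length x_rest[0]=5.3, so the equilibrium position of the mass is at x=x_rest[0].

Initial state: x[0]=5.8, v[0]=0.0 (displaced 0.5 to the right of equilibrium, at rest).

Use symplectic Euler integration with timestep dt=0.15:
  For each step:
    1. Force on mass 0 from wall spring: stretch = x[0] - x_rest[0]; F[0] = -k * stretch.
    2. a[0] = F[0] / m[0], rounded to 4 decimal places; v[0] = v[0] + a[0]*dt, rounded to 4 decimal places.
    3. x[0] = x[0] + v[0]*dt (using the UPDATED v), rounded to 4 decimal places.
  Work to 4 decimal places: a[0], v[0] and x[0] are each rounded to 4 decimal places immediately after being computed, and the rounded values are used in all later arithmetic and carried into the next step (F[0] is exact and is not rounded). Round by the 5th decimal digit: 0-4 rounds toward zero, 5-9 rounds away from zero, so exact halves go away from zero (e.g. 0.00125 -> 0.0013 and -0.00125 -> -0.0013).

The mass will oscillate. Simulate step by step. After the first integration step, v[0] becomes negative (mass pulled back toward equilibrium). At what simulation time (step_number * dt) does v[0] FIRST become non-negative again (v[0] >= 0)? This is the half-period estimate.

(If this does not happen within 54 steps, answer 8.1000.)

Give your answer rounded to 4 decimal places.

Answer: 2.2500

Derivation:
Step 0: x=[5.8000] v=[0.0000]
Step 1: x=[5.7775] v=[-0.1500]
Step 2: x=[5.7335] v=[-0.2933]
Step 3: x=[5.6700] v=[-0.4234]
Step 4: x=[5.5898] v=[-0.5344]
Step 5: x=[5.4966] v=[-0.6213]
Step 6: x=[5.3946] v=[-0.6803]
Step 7: x=[5.2883] v=[-0.7087]
Step 8: x=[5.1825] v=[-0.7052]
Step 9: x=[5.0820] v=[-0.6700]
Step 10: x=[4.9913] v=[-0.6046]
Step 11: x=[4.9145] v=[-0.5120]
Step 12: x=[4.8550] v=[-0.3964]
Step 13: x=[4.8156] v=[-0.2629]
Step 14: x=[4.7980] v=[-0.1176]
Step 15: x=[4.8030] v=[0.0330]
First v>=0 after going negative at step 15, time=2.2500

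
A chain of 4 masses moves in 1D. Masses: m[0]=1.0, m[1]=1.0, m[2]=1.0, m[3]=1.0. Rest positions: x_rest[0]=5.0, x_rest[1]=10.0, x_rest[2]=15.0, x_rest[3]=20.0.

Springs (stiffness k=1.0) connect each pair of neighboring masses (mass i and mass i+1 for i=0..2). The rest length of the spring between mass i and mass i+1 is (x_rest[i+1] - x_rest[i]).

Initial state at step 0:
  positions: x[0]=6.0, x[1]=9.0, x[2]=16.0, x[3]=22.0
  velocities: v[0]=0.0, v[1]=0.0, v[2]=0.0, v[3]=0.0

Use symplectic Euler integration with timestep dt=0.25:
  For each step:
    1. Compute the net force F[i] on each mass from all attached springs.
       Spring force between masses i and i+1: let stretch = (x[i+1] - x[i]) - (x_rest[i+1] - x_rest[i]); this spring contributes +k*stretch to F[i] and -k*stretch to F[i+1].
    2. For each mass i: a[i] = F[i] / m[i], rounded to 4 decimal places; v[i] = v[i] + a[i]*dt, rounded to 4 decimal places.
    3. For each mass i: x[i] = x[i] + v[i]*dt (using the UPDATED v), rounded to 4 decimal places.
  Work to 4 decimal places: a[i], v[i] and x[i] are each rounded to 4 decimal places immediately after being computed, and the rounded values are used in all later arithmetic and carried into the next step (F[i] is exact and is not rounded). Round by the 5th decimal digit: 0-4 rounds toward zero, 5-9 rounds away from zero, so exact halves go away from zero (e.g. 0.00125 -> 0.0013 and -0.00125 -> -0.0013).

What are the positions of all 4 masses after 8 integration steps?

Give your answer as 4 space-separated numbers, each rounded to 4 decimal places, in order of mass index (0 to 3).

Step 0: x=[6.0000 9.0000 16.0000 22.0000] v=[0.0000 0.0000 0.0000 0.0000]
Step 1: x=[5.8750 9.2500 15.9375 21.9375] v=[-0.5000 1.0000 -0.2500 -0.2500]
Step 2: x=[5.6484 9.7070 15.8320 21.8125] v=[-0.9063 1.8281 -0.4219 -0.5000]
Step 3: x=[5.3630 10.2932 15.7175 21.6262] v=[-1.1417 2.3447 -0.4580 -0.7451]
Step 4: x=[5.0732 10.9103 15.6333 21.3831] v=[-1.1592 2.4682 -0.3369 -0.9723]
Step 5: x=[4.8357 11.4577 15.6133 21.0932] v=[-0.9499 2.1897 -0.0802 -1.1598]
Step 6: x=[4.6996 11.8510 15.6760 20.7733] v=[-0.5444 1.5731 0.2509 -1.2798]
Step 7: x=[4.6980 12.0364 15.8183 20.4473] v=[-0.0066 0.7415 0.5690 -1.3041]
Step 8: x=[4.8425 11.9995 16.0135 20.1445] v=[0.5780 -0.1476 0.7808 -1.2114]

Answer: 4.8425 11.9995 16.0135 20.1445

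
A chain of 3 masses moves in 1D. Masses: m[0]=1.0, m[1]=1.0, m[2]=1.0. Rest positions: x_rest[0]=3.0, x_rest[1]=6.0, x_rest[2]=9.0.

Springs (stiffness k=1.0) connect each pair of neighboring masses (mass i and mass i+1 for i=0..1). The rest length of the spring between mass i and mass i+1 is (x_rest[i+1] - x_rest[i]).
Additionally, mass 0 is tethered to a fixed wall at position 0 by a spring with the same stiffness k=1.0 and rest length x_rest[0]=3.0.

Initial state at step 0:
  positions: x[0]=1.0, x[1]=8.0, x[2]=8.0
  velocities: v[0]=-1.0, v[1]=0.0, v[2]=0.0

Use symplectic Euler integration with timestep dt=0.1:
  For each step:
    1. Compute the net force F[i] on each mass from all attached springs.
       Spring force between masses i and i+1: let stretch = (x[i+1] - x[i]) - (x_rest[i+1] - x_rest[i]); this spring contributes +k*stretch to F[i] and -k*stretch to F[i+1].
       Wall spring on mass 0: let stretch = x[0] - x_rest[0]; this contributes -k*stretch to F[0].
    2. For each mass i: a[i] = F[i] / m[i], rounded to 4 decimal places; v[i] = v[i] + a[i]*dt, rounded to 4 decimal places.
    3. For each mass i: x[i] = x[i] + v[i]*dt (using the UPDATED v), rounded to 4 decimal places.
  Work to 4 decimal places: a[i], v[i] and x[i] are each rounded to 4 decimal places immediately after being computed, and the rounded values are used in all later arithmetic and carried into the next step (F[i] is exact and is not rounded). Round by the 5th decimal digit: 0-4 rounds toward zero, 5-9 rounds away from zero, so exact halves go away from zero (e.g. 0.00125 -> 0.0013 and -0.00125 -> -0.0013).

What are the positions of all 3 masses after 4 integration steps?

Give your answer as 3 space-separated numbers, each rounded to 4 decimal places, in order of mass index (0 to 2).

Answer: 1.1916 7.3242 8.2852

Derivation:
Step 0: x=[1.0000 8.0000 8.0000] v=[-1.0000 0.0000 0.0000]
Step 1: x=[0.9600 7.9300 8.0300] v=[-0.4000 -0.7000 0.3000]
Step 2: x=[0.9801 7.7913 8.0890] v=[0.2010 -1.3870 0.5900]
Step 3: x=[1.0585 7.5875 8.1750] v=[0.7841 -2.0384 0.8602]
Step 4: x=[1.1916 7.3242 8.2852] v=[1.3312 -2.6326 1.1015]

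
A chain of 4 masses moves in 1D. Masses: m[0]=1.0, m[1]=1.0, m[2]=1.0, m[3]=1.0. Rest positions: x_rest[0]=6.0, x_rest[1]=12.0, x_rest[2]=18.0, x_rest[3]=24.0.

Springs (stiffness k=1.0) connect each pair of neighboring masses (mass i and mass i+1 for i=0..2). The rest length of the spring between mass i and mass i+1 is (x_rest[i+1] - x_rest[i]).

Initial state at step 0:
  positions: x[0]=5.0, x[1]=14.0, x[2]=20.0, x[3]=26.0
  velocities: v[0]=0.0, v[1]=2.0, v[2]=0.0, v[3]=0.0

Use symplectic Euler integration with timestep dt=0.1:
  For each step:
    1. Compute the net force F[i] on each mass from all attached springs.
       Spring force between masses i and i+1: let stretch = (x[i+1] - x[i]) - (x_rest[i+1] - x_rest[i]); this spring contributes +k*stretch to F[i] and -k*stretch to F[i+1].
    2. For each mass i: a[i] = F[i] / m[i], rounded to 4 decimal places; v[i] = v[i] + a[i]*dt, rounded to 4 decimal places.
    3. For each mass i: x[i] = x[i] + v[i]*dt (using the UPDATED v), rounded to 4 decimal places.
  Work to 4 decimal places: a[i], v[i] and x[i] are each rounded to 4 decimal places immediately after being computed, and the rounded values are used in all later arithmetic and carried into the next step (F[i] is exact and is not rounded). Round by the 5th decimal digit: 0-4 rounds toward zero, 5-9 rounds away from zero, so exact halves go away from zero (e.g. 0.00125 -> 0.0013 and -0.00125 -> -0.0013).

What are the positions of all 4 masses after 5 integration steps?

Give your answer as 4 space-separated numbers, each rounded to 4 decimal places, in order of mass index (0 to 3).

Answer: 5.4682 14.5032 20.0282 26.0003

Derivation:
Step 0: x=[5.0000 14.0000 20.0000 26.0000] v=[0.0000 2.0000 0.0000 0.0000]
Step 1: x=[5.0300 14.1700 20.0000 26.0000] v=[0.3000 1.7000 0.0000 0.0000]
Step 2: x=[5.0914 14.3069 20.0017 26.0000] v=[0.6140 1.3690 0.0170 0.0000]
Step 3: x=[5.1850 14.4086 20.0064 26.0000] v=[0.9356 1.0169 0.0474 0.0002]
Step 4: x=[5.3108 14.4740 20.0151 26.0001] v=[1.2580 0.6543 0.0870 0.0008]
Step 5: x=[5.4682 14.5032 20.0282 26.0003] v=[1.5743 0.2921 0.1314 0.0023]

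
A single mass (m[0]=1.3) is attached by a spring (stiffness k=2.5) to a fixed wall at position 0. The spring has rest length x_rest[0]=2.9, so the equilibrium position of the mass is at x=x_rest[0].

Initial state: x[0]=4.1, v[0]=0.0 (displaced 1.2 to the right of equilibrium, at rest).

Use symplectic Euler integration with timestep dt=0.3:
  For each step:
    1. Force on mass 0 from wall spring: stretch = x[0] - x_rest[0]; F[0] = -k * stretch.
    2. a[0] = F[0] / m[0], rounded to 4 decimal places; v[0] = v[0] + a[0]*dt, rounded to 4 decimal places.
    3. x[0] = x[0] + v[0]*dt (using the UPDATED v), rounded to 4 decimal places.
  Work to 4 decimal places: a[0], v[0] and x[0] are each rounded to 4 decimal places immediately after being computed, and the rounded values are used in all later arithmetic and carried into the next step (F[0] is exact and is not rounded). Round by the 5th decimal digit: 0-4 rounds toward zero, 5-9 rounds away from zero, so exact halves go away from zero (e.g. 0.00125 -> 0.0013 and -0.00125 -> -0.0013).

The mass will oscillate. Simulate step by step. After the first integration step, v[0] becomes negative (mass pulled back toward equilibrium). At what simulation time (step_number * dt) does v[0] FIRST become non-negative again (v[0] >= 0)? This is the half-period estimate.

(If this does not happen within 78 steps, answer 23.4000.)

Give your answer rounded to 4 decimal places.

Answer: 2.4000

Derivation:
Step 0: x=[4.1000] v=[0.0000]
Step 1: x=[3.8923] v=[-0.6923]
Step 2: x=[3.5129] v=[-1.2648]
Step 3: x=[3.0274] v=[-1.6184]
Step 4: x=[2.5198] v=[-1.6919]
Step 5: x=[2.0781] v=[-1.4725]
Step 6: x=[1.7786] v=[-0.9983]
Step 7: x=[1.6732] v=[-0.3514]
Step 8: x=[1.7801] v=[0.3564]
First v>=0 after going negative at step 8, time=2.4000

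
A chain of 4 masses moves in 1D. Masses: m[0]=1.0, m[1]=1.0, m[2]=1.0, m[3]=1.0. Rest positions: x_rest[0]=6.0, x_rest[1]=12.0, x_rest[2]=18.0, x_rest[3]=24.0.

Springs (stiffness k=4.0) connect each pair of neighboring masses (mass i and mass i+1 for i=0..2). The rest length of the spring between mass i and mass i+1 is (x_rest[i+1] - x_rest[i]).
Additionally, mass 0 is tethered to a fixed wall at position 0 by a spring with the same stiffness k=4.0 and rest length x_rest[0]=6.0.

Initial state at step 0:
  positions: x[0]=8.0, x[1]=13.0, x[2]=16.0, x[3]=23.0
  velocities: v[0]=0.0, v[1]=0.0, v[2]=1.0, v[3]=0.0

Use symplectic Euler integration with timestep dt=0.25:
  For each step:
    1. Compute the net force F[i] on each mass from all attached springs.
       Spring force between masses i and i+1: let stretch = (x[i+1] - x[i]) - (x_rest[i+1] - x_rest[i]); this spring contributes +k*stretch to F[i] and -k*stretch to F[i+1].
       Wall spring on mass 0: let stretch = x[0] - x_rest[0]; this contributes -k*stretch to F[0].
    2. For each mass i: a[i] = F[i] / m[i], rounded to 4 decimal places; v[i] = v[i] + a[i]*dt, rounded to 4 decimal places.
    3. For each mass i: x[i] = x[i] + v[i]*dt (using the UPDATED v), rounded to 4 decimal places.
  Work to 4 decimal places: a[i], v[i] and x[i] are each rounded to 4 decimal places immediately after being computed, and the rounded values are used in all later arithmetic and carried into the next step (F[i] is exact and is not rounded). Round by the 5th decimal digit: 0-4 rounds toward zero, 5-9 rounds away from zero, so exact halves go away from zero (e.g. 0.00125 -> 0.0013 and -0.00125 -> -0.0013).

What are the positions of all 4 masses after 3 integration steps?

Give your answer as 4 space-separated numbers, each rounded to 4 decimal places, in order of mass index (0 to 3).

Answer: 4.7188 11.4844 19.4063 23.0156

Derivation:
Step 0: x=[8.0000 13.0000 16.0000 23.0000] v=[0.0000 0.0000 1.0000 0.0000]
Step 1: x=[7.2500 12.5000 17.2500 22.7500] v=[-3.0000 -2.0000 5.0000 -1.0000]
Step 2: x=[6.0000 11.8750 18.6875 22.6250] v=[-5.0000 -2.5000 5.7500 -0.5000]
Step 3: x=[4.7188 11.4844 19.4063 23.0156] v=[-5.1250 -1.5625 2.8750 1.5625]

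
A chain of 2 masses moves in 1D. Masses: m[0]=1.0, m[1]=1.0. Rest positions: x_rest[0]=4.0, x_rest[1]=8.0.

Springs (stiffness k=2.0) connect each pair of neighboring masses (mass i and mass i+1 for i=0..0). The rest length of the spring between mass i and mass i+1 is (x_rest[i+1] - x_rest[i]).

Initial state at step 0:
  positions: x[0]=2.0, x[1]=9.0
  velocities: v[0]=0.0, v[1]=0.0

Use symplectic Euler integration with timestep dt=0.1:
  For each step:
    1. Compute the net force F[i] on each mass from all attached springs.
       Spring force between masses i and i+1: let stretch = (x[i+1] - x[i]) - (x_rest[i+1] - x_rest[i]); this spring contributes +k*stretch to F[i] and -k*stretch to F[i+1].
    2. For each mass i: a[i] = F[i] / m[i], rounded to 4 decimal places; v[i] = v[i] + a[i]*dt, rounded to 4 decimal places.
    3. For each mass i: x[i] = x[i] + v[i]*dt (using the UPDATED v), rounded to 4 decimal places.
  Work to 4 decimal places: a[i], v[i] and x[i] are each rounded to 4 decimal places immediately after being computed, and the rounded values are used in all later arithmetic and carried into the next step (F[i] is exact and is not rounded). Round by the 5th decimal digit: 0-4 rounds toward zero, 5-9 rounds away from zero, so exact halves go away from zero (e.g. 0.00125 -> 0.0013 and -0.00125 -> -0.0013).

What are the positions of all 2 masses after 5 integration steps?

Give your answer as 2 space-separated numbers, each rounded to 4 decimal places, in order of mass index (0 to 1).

Answer: 2.8187 8.1813

Derivation:
Step 0: x=[2.0000 9.0000] v=[0.0000 0.0000]
Step 1: x=[2.0600 8.9400] v=[0.6000 -0.6000]
Step 2: x=[2.1776 8.8224] v=[1.1760 -1.1760]
Step 3: x=[2.3481 8.6519] v=[1.7050 -1.7050]
Step 4: x=[2.5647 8.4353] v=[2.1658 -2.1658]
Step 5: x=[2.8187 8.1813] v=[2.5399 -2.5399]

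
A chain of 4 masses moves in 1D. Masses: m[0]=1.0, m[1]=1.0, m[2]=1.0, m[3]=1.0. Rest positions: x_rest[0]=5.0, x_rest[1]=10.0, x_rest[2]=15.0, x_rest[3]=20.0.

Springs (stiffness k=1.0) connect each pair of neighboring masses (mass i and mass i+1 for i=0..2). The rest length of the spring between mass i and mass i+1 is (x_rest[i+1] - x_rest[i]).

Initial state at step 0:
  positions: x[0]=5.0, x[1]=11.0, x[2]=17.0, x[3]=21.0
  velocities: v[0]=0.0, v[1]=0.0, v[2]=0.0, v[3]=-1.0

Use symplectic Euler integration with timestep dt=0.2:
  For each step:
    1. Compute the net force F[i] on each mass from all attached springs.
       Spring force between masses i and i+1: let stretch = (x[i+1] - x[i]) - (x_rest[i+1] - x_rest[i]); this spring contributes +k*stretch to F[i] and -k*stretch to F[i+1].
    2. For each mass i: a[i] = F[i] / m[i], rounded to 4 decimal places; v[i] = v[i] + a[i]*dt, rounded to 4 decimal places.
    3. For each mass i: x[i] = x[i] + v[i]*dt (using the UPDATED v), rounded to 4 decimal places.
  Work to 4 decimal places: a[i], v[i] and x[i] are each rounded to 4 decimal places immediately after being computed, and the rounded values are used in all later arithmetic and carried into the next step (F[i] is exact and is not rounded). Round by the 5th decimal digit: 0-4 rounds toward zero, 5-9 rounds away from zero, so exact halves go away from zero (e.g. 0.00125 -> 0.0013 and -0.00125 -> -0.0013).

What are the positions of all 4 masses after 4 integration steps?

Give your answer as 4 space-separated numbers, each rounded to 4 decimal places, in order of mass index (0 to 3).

Step 0: x=[5.0000 11.0000 17.0000 21.0000] v=[0.0000 0.0000 0.0000 -1.0000]
Step 1: x=[5.0400 11.0000 16.9200 20.8400] v=[0.2000 0.0000 -0.4000 -0.8000]
Step 2: x=[5.1184 10.9984 16.7600 20.7232] v=[0.3920 -0.0080 -0.8000 -0.5840]
Step 3: x=[5.2320 10.9921 16.5281 20.6479] v=[0.5680 -0.0317 -1.1597 -0.3766]
Step 4: x=[5.3760 10.9768 16.2395 20.6078] v=[0.7200 -0.0765 -1.4429 -0.2006]

Answer: 5.3760 10.9768 16.2395 20.6078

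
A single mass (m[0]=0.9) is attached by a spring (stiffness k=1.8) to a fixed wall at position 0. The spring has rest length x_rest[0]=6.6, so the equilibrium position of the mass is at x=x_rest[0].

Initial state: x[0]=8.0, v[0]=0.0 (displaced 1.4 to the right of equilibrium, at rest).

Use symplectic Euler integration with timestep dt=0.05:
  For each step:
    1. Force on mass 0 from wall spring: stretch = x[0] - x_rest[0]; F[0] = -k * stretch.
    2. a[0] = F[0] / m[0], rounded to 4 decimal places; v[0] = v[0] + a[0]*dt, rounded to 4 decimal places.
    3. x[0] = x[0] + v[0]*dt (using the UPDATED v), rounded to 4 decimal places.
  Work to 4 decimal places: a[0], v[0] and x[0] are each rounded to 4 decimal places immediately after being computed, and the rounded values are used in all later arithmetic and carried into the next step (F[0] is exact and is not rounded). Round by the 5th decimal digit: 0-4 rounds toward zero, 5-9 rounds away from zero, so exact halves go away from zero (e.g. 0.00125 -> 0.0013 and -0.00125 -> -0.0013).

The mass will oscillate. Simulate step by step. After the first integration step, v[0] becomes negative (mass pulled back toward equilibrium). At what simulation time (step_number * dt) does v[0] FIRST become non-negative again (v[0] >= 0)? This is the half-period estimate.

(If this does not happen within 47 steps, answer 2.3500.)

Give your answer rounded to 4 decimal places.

Step 0: x=[8.0000] v=[0.0000]
Step 1: x=[7.9930] v=[-0.1400]
Step 2: x=[7.9790] v=[-0.2793]
Step 3: x=[7.9581] v=[-0.4172]
Step 4: x=[7.9305] v=[-0.5530]
Step 5: x=[7.8962] v=[-0.6861]
Step 6: x=[7.8554] v=[-0.8157]
Step 7: x=[7.8083] v=[-0.9412]
Step 8: x=[7.7552] v=[-1.0620]
Step 9: x=[7.6963] v=[-1.1775]
Step 10: x=[7.6319] v=[-1.2871]
Step 11: x=[7.5624] v=[-1.3903]
Step 12: x=[7.4881] v=[-1.4865]
Step 13: x=[7.4093] v=[-1.5753]
Step 14: x=[7.3265] v=[-1.6562]
Step 15: x=[7.2401] v=[-1.7289]
Step 16: x=[7.1505] v=[-1.7929]
Step 17: x=[7.0581] v=[-1.8480]
Step 18: x=[6.9634] v=[-1.8938]
Step 19: x=[6.8669] v=[-1.9301]
Step 20: x=[6.7691] v=[-1.9568]
Step 21: x=[6.6704] v=[-1.9737]
Step 22: x=[6.5714] v=[-1.9807]
Step 23: x=[6.4725] v=[-1.9778]
Step 24: x=[6.3742] v=[-1.9651]
Step 25: x=[6.2771] v=[-1.9425]
Step 26: x=[6.1816] v=[-1.9102]
Step 27: x=[6.0882] v=[-1.8684]
Step 28: x=[5.9973] v=[-1.8172]
Step 29: x=[5.9095] v=[-1.7569]
Step 30: x=[5.8251] v=[-1.6879]
Step 31: x=[5.7446] v=[-1.6104]
Step 32: x=[5.6684] v=[-1.5249]
Step 33: x=[5.5968] v=[-1.4317]
Step 34: x=[5.5302] v=[-1.3314]
Step 35: x=[5.4690] v=[-1.2244]
Step 36: x=[5.4134] v=[-1.1113]
Step 37: x=[5.3638] v=[-0.9926]
Step 38: x=[5.3204] v=[-0.8690]
Step 39: x=[5.2834] v=[-0.7410]
Step 40: x=[5.2529] v=[-0.6093]
Step 41: x=[5.2292] v=[-0.4746]
Step 42: x=[5.2123] v=[-0.3375]
Step 43: x=[5.2024] v=[-0.1987]
Step 44: x=[5.1995] v=[-0.0589]
Step 45: x=[5.2036] v=[0.0812]
First v>=0 after going negative at step 45, time=2.2500

Answer: 2.2500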